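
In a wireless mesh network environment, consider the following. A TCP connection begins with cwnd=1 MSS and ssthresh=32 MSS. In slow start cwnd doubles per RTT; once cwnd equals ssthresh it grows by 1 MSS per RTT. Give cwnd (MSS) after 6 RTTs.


RTT 0: cwnd = 1 MSS (initial)
RTT 1: cwnd = 2 MSS (slow start, doubled)
RTT 2: cwnd = 4 MSS (slow start, doubled)
RTT 3: cwnd = 8 MSS (slow start, doubled)
RTT 4: cwnd = 16 MSS (slow start, doubled)
RTT 5: cwnd = 32 MSS (slow start, doubled)
RTT 6: cwnd = 33 MSS (congestion avoidance, +1)

33


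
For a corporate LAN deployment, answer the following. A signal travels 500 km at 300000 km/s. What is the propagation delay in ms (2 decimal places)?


Given: distance = 500 km, speed = 300000 km/s
Delay = distance / speed = 500 / 300000 seconds
Delay in ms = 500 * 1000 / 300000
Delay = 1.6667 ms
Rounded to 2 dp = 1.67 ms

1.67


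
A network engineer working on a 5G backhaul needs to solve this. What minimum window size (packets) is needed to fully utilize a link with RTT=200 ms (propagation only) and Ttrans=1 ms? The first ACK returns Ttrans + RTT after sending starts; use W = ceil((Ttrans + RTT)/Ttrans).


Given: Ttrans = 1 ms, RTT = 200 ms (= 2 * Tprop, Tprop = 100 ms)
Time until first ACK returns = Ttrans + RTT = 1 + 200 = 201 ms
Need W * Ttrans >= Ttrans + RTT  ->  W >= (Ttrans + RTT) / Ttrans
(Ttrans + RTT) / Ttrans = 201 / 1 = 201
W_min = ceil(201) = 201

201


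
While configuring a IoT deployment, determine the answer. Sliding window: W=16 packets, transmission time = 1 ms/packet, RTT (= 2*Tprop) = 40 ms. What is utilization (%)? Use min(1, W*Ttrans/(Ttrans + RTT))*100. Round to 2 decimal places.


Given: W = 16, Ttrans = 1 ms, RTT = 40 ms (= 2 * Tprop, Tprop = 20 ms)
Cycle time = Ttrans + RTT = 1 + 40 = 41 ms (first packet sent until its ACK returns)
W * Ttrans = 16 * 1 = 16 ms of sending per cycle
W * Ttrans / (Ttrans + RTT) = 16 / 41 = 0.390244
U = min(1, 0.390244) = 0.390244
U% = 39.02%

39.02


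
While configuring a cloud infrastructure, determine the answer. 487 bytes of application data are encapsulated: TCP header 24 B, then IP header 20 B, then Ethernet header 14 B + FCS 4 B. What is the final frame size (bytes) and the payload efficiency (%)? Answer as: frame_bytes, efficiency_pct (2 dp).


TCP segment = 487 + 24 = 511 B
IP packet = 511 + 20 = 531 B
Ethernet frame = 531 + 14 + 4 = 549 B
Efficiency = app / frame = 487 / 549 = 0.887067 = 88.7067% -> 88.71% (2 dp)

549, 88.71


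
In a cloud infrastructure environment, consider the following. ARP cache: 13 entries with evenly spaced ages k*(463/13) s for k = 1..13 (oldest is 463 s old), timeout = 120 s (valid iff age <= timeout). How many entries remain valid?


Ages are k * 463/13 s for k = 1..13 (spacing = 35.6154 s).
Entry k is valid iff k * 463/13 <= 120 iff k <= 13 * 120 / 463 = 3.3693
n_valid = floor(3.3693) = 3
(n_stale = 13 - 3 = 10)

3


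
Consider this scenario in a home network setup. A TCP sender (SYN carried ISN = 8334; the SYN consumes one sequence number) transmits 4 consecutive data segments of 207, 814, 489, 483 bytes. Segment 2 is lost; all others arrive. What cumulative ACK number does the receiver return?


SYN uses sequence number 8334; first data byte = ISN + 1 = 8335.
Segment 1: SEQ = 8335, len = 207 B, covers [8335, 8541]
Segment 2: SEQ = 8542, len = 814 B, covers [8542, 9355] [LOST]
Segment 3: SEQ = 9356, len = 489 B, covers [9356, 9844]
Segment 4: SEQ = 9845, len = 483 B, covers [9845, 10327]
In-order data received: bytes [8335, 8541] (segments 1..1).
Segment 2 missing -> gap begins at byte 8542; later segments buffered out of order.
Cumulative ACK = next expected in-order byte = 8335 + 207 = 8542

8542


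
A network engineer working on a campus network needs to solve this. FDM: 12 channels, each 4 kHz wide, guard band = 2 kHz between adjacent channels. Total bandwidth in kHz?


Given: 12 channels, 4 kHz each, guard = 2 kHz
Channel bandwidth = 12 * 4 = 48 kHz
Guard bands = 11 gaps * 2 kHz = 22 kHz
Total = 48 + 22 = 70 kHz

70


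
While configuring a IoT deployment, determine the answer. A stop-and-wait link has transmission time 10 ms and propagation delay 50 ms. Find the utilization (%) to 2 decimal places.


Given: Ttrans = 10 ms, Tprop = 50 ms
RTT = 2 * Tprop = 2 * 50 = 100 ms
U = Ttrans / (Ttrans + RTT)
U = 10 / (10 + 100)
U = 10 / 110 = 0.090909
U% = 9.09%

9.09


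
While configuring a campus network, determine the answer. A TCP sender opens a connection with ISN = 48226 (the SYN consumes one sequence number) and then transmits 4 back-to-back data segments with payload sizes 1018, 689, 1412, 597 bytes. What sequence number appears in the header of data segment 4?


The SYN occupies sequence number ISN = 48226, so the first data byte is ISN + 1 = 48227.
SEQ of data segment i = (ISN + 1) + sum of payload sizes of segments 1..i-1.
Segment 1: SEQ = 48227, payload = 1018 bytes
Segment 2: SEQ = 49245, payload = 689 bytes
Segment 3: SEQ = 49934, payload = 1412 bytes
Segment 4: SEQ = 51346, payload = 597 bytes
SEQ of segment 4 = 48227 + 1018 + 689 + 1412 = 51346

51346


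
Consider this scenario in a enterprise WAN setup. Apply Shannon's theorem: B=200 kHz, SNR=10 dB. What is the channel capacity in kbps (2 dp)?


Given: B = 200 kHz, SNR = 10 dB
SNR linear = 10^(10/10) = 10
1 + SNR = 11
log2(11) = 3.4594316186
C = 200 * 1000 * 3.4594316186 = 691886.3237 bps
C = 691.886324 kbps -> 691.89 kbps (2 dp)

691.89


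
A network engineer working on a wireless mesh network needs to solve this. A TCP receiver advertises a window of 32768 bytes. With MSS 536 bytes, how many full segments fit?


Given: RWND = 32768 bytes, MSS = 536 bytes
Full segments = floor(RWND / MSS)
Full segments = floor(32768 / 536)
Full segments = floor(61.1343) = 61

61


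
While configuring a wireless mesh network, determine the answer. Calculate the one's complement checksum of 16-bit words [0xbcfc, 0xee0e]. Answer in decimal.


Given words: [0xbcfc, 0xee0e]
Step 1: Sum all words
Raw sum = 48380 + 60942 = 109322
Step 2: Fold carry: (43786 + 1) = 43787
One's complement = ~43787 & 0xFFFF = 21748

21748


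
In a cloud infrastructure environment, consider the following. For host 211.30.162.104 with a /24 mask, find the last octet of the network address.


Given: IP = 211.30.162.104, prefix = /24
Subnet mask = 255.255.255.0
Last octet of IP: 104
Last octet of mask: 0
Network last octet = 104 AND 0 = 0

0


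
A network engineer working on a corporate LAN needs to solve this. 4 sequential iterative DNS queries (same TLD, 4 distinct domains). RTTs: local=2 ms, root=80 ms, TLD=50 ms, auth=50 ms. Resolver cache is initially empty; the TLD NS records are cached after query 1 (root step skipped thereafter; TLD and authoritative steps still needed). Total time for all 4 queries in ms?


Lookup 1 (cold cache): local + root + TLD + auth = 2 + 80 + 50 + 50 = 182 ms
Lookups 2..4 (TLD NS cached -> skip root; new domain -> still ask TLD and auth): local + TLD + auth = 2 + 50 + 50 = 102 ms each
Remaining 3 lookups: 3 * 102 = 306 ms
Total = 182 + 306 = 488 ms

488


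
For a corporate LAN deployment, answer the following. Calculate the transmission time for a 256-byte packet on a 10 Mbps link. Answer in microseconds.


Given: packet = 256 bytes, bandwidth = 10 Mbps
Packet in bits = 256 * 8 = 2048 bits
Bandwidth = 10 * 10^6 = 10000000 bps
Time = 2048 / 10000000 seconds
Time in us = 2048 * 10^6 / 10000000 = 204.8

204.8


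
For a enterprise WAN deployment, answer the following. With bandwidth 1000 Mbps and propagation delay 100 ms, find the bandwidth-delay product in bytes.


Given: bandwidth = 1000 Mbps, delay = 100 ms
BDP in bits = 1000 * 10^6 * 100 / 1000
BDP in bits = 100000000
BDP in bytes = 100000000 / 8 = 12500000

12500000


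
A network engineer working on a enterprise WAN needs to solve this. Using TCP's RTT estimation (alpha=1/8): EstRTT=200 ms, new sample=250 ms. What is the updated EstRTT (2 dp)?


Given: EstRTT = 200 ms, SampleRTT = 250 ms, alpha = 1/8
New EstRTT = (1 - alpha) * EstRTT + alpha * SampleRTT
(7/8) * 200 = 175
(1/8) * 250 = 31.25
New EstRTT = 175 + 31.25 = 206.25 ms -> 206.25 ms (2 dp)

206.25


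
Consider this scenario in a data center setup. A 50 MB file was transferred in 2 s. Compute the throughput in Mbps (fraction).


Given: file = 50 MB, time = 2 s
File in Mb = 50 * 8 = 400 Mb
Throughput = 400 / 2 Mbps
Throughput = 200 Mbps

200


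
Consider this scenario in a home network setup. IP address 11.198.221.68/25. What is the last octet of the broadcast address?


Given: IP = 11.198.221.68, prefix = /25
Host bits = 32 - 25 = 7
Network last octet = 68 AND mask = 0
Host part size = 2^7 - 1 = 127
Broadcast last octet = 0 OR 127 = 127

127


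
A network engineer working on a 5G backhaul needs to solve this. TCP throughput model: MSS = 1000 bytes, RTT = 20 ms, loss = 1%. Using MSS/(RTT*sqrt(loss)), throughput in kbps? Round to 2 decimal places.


Given: MSS = 1000 bytes, RTT = 20 ms, loss = 1%
RTT in seconds = 20 / 1000 = 0.02
Loss rate = 1% = 0.01
sqrt(loss) = sqrt(0.01) = 0.1
Throughput (bytes/s) = 1000 / (0.02 * 0.1) = 500000.0000
Throughput (kbps) = 500000.0000 * 8 / 1000 = 4000.000000 -> 4000.00 kbps (2 dp)

4000.00


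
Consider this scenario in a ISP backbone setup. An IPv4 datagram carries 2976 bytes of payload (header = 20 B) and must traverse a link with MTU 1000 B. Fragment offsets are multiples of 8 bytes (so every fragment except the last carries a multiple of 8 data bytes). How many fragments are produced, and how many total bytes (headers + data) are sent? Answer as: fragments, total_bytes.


Max data per non-final fragment = floor((MTU - header)/8)*8 = floor((1000 - 20)/8)*8 = floor(980/8)*8 = 976 B
Final fragment needs no 8-byte alignment: it can carry up to MTU - header = 980 B
Non-final fragments needed = ceil((payload - 980) / 976) = ceil(1996/976) = ceil(2.0451) = 3
Number of fragments = 3 + 1 = 4
Fragment sizes (data): 3 * 976 B + 48 B (last, 48 <= 980 OK)
Total bytes sent = payload + n_frags * header = 2976 + 4*20 = 2976 + 80 = 3056 B

4, 3056


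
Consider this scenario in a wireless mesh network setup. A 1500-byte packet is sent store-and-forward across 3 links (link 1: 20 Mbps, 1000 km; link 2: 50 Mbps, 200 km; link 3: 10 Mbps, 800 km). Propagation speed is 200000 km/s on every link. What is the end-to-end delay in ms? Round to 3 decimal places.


Packet = 1500 bytes = 12000 bits. Store-and-forward: sum (t_trans + t_prop) per link.
Link 1: t_trans = 12000/(20*10^6) s = 0.6000 ms; t_prop = 1000/200000 s = 5.0000 ms; subtotal = 5.6000 ms
Link 2: t_trans = 12000/(50*10^6) s = 0.2400 ms; t_prop = 200/200000 s = 1.0000 ms; subtotal = 1.2400 ms
Link 3: t_trans = 12000/(10*10^6) s = 1.2000 ms; t_prop = 800/200000 s = 4.0000 ms; subtotal = 5.2000 ms
End-to-end = 5.6000 + 1.2400 + 5.2000 = 12.0400 ms -> 12.040 ms (3 dp)

12.040


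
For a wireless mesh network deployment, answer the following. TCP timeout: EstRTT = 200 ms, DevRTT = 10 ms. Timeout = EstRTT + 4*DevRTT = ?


Given: EstRTT = 200 ms, DevRTT = 10 ms
Timeout = EstRTT + 4 * DevRTT
4 * DevRTT = 4 * 10 = 40
Timeout = 200 + 40 = 240 ms

240


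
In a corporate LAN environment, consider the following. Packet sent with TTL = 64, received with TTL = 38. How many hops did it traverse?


Given: initial TTL = 64, received TTL = 38
Hops = initial TTL - received TTL
Hops = 64 - 38 = 26

26


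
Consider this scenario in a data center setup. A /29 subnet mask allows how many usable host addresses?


Given: subnet mask /29
Host bits = 32 - 29 = 3
Total addresses = 2^3 = 8
Usable hosts = 8 - 2 (network + broadcast) = 6

6


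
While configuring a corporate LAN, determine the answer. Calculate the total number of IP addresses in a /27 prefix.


Given: CIDR prefix /27
Host bits = 32 - 27 = 5
Total addresses = 2^5 = 32

32


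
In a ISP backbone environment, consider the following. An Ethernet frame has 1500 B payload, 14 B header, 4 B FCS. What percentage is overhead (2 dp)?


Given: payload = 1500 B, header = 14 B, trailer = 4 B
Overhead bytes = header + trailer = 14 + 4 = 18
Total frame = payload + overhead = 1500 + 18 = 1518
Overhead % = 18 / 1518 * 100 = 1.1858% -> 1.19% (2 dp)

1.19


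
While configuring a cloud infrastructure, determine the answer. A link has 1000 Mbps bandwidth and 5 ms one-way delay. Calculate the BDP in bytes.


Given: bandwidth = 1000 Mbps, delay = 5 ms
BDP in bits = 1000 * 10^6 * 5 / 1000
BDP in bits = 5000000
BDP in bytes = 5000000 / 8 = 625000

625000


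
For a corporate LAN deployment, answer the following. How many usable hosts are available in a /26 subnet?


Given: subnet mask /26
Host bits = 32 - 26 = 6
Total addresses = 2^6 = 64
Usable hosts = 64 - 2 (network + broadcast) = 62

62


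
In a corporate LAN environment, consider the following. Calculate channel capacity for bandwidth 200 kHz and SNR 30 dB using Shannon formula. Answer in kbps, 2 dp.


Given: B = 200 kHz, SNR = 30 dB
SNR linear = 10^(30/10) = 1000
1 + SNR = 1001
log2(1001) = 9.9672262588
C = 200 * 1000 * 9.9672262588 = 1993445.2518 bps
C = 1993.445252 kbps -> 1993.45 kbps (2 dp)

1993.45


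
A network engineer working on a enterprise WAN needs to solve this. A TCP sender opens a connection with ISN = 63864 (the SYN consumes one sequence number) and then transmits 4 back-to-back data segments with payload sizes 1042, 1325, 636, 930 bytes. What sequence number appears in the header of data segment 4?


The SYN occupies sequence number ISN = 63864, so the first data byte is ISN + 1 = 63865.
SEQ of data segment i = (ISN + 1) + sum of payload sizes of segments 1..i-1.
Segment 1: SEQ = 63865, payload = 1042 bytes
Segment 2: SEQ = 64907, payload = 1325 bytes
Segment 3: SEQ = 66232, payload = 636 bytes
Segment 4: SEQ = 66868, payload = 930 bytes
SEQ of segment 4 = 63865 + 1042 + 1325 + 636 = 66868

66868


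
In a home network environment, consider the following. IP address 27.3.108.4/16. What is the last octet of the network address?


Given: IP = 27.3.108.4, prefix = /16
Subnet mask = 255.255.0.0
Last octet of IP: 4
Last octet of mask: 0
Network last octet = 4 AND 0 = 0

0


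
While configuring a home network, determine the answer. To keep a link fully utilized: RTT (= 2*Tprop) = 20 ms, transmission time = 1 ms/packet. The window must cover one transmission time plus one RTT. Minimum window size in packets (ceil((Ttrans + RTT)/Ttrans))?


Given: Ttrans = 1 ms, RTT = 20 ms (= 2 * Tprop, Tprop = 10 ms)
Time until first ACK returns = Ttrans + RTT = 1 + 20 = 21 ms
Need W * Ttrans >= Ttrans + RTT  ->  W >= (Ttrans + RTT) / Ttrans
(Ttrans + RTT) / Ttrans = 21 / 1 = 21
W_min = ceil(21) = 21

21


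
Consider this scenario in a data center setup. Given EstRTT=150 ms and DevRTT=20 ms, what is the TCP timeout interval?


Given: EstRTT = 150 ms, DevRTT = 20 ms
Timeout = EstRTT + 4 * DevRTT
4 * DevRTT = 4 * 20 = 80
Timeout = 150 + 80 = 230 ms

230


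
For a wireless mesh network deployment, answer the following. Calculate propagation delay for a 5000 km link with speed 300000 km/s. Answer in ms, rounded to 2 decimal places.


Given: distance = 5000 km, speed = 300000 km/s
Delay = distance / speed = 5000 / 300000 seconds
Delay in ms = 5000 * 1000 / 300000
Delay = 16.6667 ms
Rounded to 2 dp = 16.67 ms

16.67


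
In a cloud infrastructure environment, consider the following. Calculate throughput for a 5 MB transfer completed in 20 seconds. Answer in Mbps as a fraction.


Given: file = 5 MB, time = 20 s
File in Mb = 5 * 8 = 40 Mb
Throughput = 40 / 20 Mbps
Throughput = 2 Mbps

2


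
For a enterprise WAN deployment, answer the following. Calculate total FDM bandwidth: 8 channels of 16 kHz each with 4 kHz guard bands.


Given: 8 channels, 16 kHz each, guard = 4 kHz
Channel bandwidth = 8 * 16 = 128 kHz
Guard bands = 7 gaps * 4 kHz = 28 kHz
Total = 128 + 28 = 156 kHz

156


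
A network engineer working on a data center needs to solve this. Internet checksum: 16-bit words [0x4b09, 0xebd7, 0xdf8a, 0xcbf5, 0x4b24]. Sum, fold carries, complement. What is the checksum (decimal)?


Given words: [0x4b09, 0xebd7, 0xdf8a, 0xcbf5, 0x4b24]
Step 1: Sum all words
Raw sum = 19209 + 60375 + 57226 + 52213 + 19236 = 208259
Step 2: Fold carry: (11651 + 3) = 11654
One's complement = ~11654 & 0xFFFF = 53881

53881


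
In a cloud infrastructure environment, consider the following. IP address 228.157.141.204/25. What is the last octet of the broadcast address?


Given: IP = 228.157.141.204, prefix = /25
Host bits = 32 - 25 = 7
Network last octet = 204 AND mask = 128
Host part size = 2^7 - 1 = 127
Broadcast last octet = 128 OR 127 = 255

255


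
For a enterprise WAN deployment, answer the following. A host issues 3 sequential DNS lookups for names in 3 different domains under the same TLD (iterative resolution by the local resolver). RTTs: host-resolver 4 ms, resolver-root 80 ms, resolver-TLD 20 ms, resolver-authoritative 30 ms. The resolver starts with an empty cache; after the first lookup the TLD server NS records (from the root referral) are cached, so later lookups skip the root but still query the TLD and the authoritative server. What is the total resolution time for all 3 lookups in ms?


Lookup 1 (cold cache): local + root + TLD + auth = 4 + 80 + 20 + 30 = 134 ms
Lookups 2..3 (TLD NS cached -> skip root; new domain -> still ask TLD and auth): local + TLD + auth = 4 + 20 + 30 = 54 ms each
Remaining 2 lookups: 2 * 54 = 108 ms
Total = 134 + 108 = 242 ms

242


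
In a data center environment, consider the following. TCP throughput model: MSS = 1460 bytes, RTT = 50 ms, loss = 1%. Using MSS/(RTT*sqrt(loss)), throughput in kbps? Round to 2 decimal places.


Given: MSS = 1460 bytes, RTT = 50 ms, loss = 1%
RTT in seconds = 50 / 1000 = 0.05
Loss rate = 1% = 0.01
sqrt(loss) = sqrt(0.01) = 0.1
Throughput (bytes/s) = 1460 / (0.05 * 0.1) = 292000.0000
Throughput (kbps) = 292000.0000 * 8 / 1000 = 2336.000000 -> 2336.00 kbps (2 dp)

2336.00


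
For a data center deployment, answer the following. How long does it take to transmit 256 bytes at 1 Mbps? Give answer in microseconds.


Given: packet = 256 bytes, bandwidth = 1 Mbps
Packet in bits = 256 * 8 = 2048 bits
Bandwidth = 1 * 10^6 = 1000000 bps
Time = 2048 / 1000000 seconds
Time in us = 2048 * 10^6 / 1000000 = 2048

2048


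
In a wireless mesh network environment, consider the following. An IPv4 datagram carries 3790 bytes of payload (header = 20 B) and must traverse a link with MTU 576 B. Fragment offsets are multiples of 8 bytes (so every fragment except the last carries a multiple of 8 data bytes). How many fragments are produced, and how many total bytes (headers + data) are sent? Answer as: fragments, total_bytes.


Max data per non-final fragment = floor((MTU - header)/8)*8 = floor((576 - 20)/8)*8 = floor(556/8)*8 = 552 B
Final fragment needs no 8-byte alignment: it can carry up to MTU - header = 556 B
Non-final fragments needed = ceil((payload - 556) / 552) = ceil(3234/552) = ceil(5.8587) = 6
Number of fragments = 6 + 1 = 7
Fragment sizes (data): 6 * 552 B + 478 B (last, 478 <= 556 OK)
Total bytes sent = payload + n_frags * header = 3790 + 7*20 = 3790 + 140 = 3930 B

7, 3930


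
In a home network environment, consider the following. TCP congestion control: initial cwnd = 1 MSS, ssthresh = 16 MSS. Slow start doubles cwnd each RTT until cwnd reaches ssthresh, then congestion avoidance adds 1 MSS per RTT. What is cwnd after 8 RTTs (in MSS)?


RTT 0: cwnd = 1 MSS (initial)
RTT 1: cwnd = 2 MSS (slow start, doubled)
RTT 2: cwnd = 4 MSS (slow start, doubled)
RTT 3: cwnd = 8 MSS (slow start, doubled)
RTT 4: cwnd = 16 MSS (slow start, doubled)
RTT 5: cwnd = 17 MSS (congestion avoidance, +1)
RTT 6: cwnd = 18 MSS (congestion avoidance, +1)
RTT 7: cwnd = 19 MSS (congestion avoidance, +1)
RTT 8: cwnd = 20 MSS (congestion avoidance, +1)

20


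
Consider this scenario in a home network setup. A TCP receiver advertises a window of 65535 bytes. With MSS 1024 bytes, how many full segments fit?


Given: RWND = 65535 bytes, MSS = 1024 bytes
Full segments = floor(RWND / MSS)
Full segments = floor(65535 / 1024)
Full segments = floor(63.999) = 63

63


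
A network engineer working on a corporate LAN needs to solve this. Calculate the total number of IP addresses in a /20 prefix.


Given: CIDR prefix /20
Host bits = 32 - 20 = 12
Total addresses = 2^12 = 4096

4096


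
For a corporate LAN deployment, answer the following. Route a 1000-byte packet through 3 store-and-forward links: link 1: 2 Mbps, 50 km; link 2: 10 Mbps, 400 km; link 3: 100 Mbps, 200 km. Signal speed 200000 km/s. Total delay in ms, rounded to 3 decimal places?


Packet = 1000 bytes = 8000 bits. Store-and-forward: sum (t_trans + t_prop) per link.
Link 1: t_trans = 8000/(2*10^6) s = 4.0000 ms; t_prop = 50/200000 s = 0.2500 ms; subtotal = 4.2500 ms
Link 2: t_trans = 8000/(10*10^6) s = 0.8000 ms; t_prop = 400/200000 s = 2.0000 ms; subtotal = 2.8000 ms
Link 3: t_trans = 8000/(100*10^6) s = 0.0800 ms; t_prop = 200/200000 s = 1.0000 ms; subtotal = 1.0800 ms
End-to-end = 4.2500 + 2.8000 + 1.0800 = 8.1300 ms -> 8.130 ms (3 dp)

8.130


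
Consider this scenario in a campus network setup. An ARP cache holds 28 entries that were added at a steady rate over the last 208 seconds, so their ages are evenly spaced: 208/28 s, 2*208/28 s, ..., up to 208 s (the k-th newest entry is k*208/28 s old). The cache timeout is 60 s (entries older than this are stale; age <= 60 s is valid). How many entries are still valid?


Ages are k * 208/28 s for k = 1..28 (spacing = 7.4286 s).
Entry k is valid iff k * 208/28 <= 60 iff k <= 28 * 60 / 208 = 8.0769
n_valid = floor(8.0769) = 8
(n_stale = 28 - 8 = 20)

8


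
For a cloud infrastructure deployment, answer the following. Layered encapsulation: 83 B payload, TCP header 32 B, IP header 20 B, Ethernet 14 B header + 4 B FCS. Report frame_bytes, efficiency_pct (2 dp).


TCP segment = 83 + 32 = 115 B
IP packet = 115 + 20 = 135 B
Ethernet frame = 135 + 14 + 4 = 153 B
Efficiency = app / frame = 83 / 153 = 0.542484 = 54.2484% -> 54.25% (2 dp)

153, 54.25


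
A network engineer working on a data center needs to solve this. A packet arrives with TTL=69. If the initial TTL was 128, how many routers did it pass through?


Given: initial TTL = 128, received TTL = 69
Hops = initial TTL - received TTL
Hops = 128 - 69 = 59

59


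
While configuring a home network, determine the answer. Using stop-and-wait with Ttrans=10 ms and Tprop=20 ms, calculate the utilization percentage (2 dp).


Given: Ttrans = 10 ms, Tprop = 20 ms
RTT = 2 * Tprop = 2 * 20 = 40 ms
U = Ttrans / (Ttrans + RTT)
U = 10 / (10 + 40)
U = 10 / 50 = 0.2
U% = 20.00%

20.00


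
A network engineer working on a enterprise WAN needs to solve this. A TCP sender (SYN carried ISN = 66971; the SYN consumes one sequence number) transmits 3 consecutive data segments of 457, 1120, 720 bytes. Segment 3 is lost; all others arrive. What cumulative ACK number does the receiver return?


SYN uses sequence number 66971; first data byte = ISN + 1 = 66972.
Segment 1: SEQ = 66972, len = 457 B, covers [66972, 67428]
Segment 2: SEQ = 67429, len = 1120 B, covers [67429, 68548]
Segment 3: SEQ = 68549, len = 720 B, covers [68549, 69268] [LOST]
In-order data received: bytes [66972, 68548] (segments 1..2).
Segment 3 missing -> gap begins at byte 68549.
Cumulative ACK = next expected in-order byte = 66972 + 457 + 1120 = 68549

68549


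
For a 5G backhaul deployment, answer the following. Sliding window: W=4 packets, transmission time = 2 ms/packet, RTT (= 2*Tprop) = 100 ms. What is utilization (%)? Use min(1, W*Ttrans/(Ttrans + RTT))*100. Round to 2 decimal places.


Given: W = 4, Ttrans = 2 ms, RTT = 100 ms (= 2 * Tprop, Tprop = 50 ms)
Cycle time = Ttrans + RTT = 2 + 100 = 102 ms (first packet sent until its ACK returns)
W * Ttrans = 4 * 2 = 8 ms of sending per cycle
W * Ttrans / (Ttrans + RTT) = 8 / 102 = 0.078431
U = min(1, 0.078431) = 0.078431
U% = 7.84%

7.84


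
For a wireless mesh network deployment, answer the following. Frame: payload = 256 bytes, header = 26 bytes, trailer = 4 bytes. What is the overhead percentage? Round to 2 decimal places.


Given: payload = 256 B, header = 26 B, trailer = 4 B
Overhead bytes = header + trailer = 26 + 4 = 30
Total frame = payload + overhead = 256 + 30 = 286
Overhead % = 30 / 286 * 100 = 10.4895% -> 10.49% (2 dp)

10.49


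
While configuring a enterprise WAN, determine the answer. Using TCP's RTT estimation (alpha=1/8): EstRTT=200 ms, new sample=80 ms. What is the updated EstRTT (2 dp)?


Given: EstRTT = 200 ms, SampleRTT = 80 ms, alpha = 1/8
New EstRTT = (1 - alpha) * EstRTT + alpha * SampleRTT
(7/8) * 200 = 175
(1/8) * 80 = 10
New EstRTT = 175 + 10 = 185 ms -> 185.00 ms (2 dp)

185.00


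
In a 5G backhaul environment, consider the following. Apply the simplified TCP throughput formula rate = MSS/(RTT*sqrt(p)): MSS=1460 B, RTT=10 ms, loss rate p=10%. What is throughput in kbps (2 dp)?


Given: MSS = 1460 bytes, RTT = 10 ms, loss = 10%
RTT in seconds = 10 / 1000 = 0.01
Loss rate = 10% = 0.1
sqrt(loss) = sqrt(0.1) = 0.316227766017
Throughput (bytes/s) = 1460 / (0.01 * 0.316227766017) = 461692.5384
Throughput (kbps) = 461692.5384 * 8 / 1000 = 3693.540307 -> 3693.54 kbps (2 dp)

3693.54


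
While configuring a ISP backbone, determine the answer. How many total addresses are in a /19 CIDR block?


Given: CIDR prefix /19
Host bits = 32 - 19 = 13
Total addresses = 2^13 = 8192

8192


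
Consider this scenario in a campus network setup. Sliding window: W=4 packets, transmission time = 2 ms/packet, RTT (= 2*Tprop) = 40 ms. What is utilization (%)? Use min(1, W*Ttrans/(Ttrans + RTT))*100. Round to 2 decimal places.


Given: W = 4, Ttrans = 2 ms, RTT = 40 ms (= 2 * Tprop, Tprop = 20 ms)
Cycle time = Ttrans + RTT = 2 + 40 = 42 ms (first packet sent until its ACK returns)
W * Ttrans = 4 * 2 = 8 ms of sending per cycle
W * Ttrans / (Ttrans + RTT) = 8 / 42 = 0.190476
U = min(1, 0.190476) = 0.190476
U% = 19.05%

19.05


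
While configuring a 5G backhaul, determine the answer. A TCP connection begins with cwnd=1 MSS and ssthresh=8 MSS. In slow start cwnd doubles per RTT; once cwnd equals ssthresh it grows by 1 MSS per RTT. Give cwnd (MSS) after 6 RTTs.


RTT 0: cwnd = 1 MSS (initial)
RTT 1: cwnd = 2 MSS (slow start, doubled)
RTT 2: cwnd = 4 MSS (slow start, doubled)
RTT 3: cwnd = 8 MSS (slow start, doubled)
RTT 4: cwnd = 9 MSS (congestion avoidance, +1)
RTT 5: cwnd = 10 MSS (congestion avoidance, +1)
RTT 6: cwnd = 11 MSS (congestion avoidance, +1)

11


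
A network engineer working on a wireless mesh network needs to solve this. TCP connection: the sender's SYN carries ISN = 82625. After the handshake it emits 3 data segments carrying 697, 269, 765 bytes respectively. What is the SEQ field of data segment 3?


The SYN occupies sequence number ISN = 82625, so the first data byte is ISN + 1 = 82626.
SEQ of data segment i = (ISN + 1) + sum of payload sizes of segments 1..i-1.
Segment 1: SEQ = 82626, payload = 697 bytes
Segment 2: SEQ = 83323, payload = 269 bytes
Segment 3: SEQ = 83592, payload = 765 bytes
SEQ of segment 3 = 82626 + 697 + 269 = 83592

83592


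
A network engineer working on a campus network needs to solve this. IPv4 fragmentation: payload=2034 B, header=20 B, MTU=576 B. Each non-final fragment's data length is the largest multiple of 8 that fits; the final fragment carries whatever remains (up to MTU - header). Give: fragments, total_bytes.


Max data per non-final fragment = floor((MTU - header)/8)*8 = floor((576 - 20)/8)*8 = floor(556/8)*8 = 552 B
Final fragment needs no 8-byte alignment: it can carry up to MTU - header = 556 B
Non-final fragments needed = ceil((payload - 556) / 552) = ceil(1478/552) = ceil(2.6775) = 3
Number of fragments = 3 + 1 = 4
Fragment sizes (data): 3 * 552 B + 378 B (last, 378 <= 556 OK)
Total bytes sent = payload + n_frags * header = 2034 + 4*20 = 2034 + 80 = 2114 B

4, 2114


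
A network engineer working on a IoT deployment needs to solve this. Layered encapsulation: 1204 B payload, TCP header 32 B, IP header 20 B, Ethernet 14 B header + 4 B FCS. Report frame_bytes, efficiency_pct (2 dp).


TCP segment = 1204 + 32 = 1236 B
IP packet = 1236 + 20 = 1256 B
Ethernet frame = 1256 + 14 + 4 = 1274 B
Efficiency = app / frame = 1204 / 1274 = 0.945055 = 94.5055% -> 94.51% (2 dp)

1274, 94.51


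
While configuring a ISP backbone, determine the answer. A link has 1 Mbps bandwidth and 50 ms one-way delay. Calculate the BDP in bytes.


Given: bandwidth = 1 Mbps, delay = 50 ms
BDP in bits = 1 * 10^6 * 50 / 1000
BDP in bits = 50000
BDP in bytes = 50000 / 8 = 6250

6250


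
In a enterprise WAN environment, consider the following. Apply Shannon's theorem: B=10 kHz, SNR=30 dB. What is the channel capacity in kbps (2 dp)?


Given: B = 10 kHz, SNR = 30 dB
SNR linear = 10^(30/10) = 1000
1 + SNR = 1001
log2(1001) = 9.9672262588
C = 10 * 1000 * 9.9672262588 = 99672.2626 bps
C = 99.672263 kbps -> 99.67 kbps (2 dp)

99.67


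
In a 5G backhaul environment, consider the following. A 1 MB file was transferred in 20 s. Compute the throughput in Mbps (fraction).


Given: file = 1 MB, time = 20 s
File in Mb = 1 * 8 = 8 Mb
Throughput = 8 / 20 Mbps
Throughput = 2/5 Mbps

2/5


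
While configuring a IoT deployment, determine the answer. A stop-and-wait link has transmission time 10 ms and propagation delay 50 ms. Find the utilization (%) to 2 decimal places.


Given: Ttrans = 10 ms, Tprop = 50 ms
RTT = 2 * Tprop = 2 * 50 = 100 ms
U = Ttrans / (Ttrans + RTT)
U = 10 / (10 + 100)
U = 10 / 110 = 0.090909
U% = 9.09%

9.09


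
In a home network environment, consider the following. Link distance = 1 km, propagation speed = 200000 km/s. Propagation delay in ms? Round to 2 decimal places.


Given: distance = 1 km, speed = 200000 km/s
Delay = distance / speed = 1 / 200000 seconds
Delay in ms = 1 * 1000 / 200000
Delay = 0.0050 ms
Rounded to 2 dp = 0.01 ms

0.01


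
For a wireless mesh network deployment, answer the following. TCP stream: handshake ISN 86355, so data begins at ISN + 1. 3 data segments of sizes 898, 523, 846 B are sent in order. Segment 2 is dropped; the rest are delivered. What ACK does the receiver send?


SYN uses sequence number 86355; first data byte = ISN + 1 = 86356.
Segment 1: SEQ = 86356, len = 898 B, covers [86356, 87253]
Segment 2: SEQ = 87254, len = 523 B, covers [87254, 87776] [LOST]
Segment 3: SEQ = 87777, len = 846 B, covers [87777, 88622]
In-order data received: bytes [86356, 87253] (segments 1..1).
Segment 2 missing -> gap begins at byte 87254; later segments buffered out of order.
Cumulative ACK = next expected in-order byte = 86356 + 898 = 87254

87254


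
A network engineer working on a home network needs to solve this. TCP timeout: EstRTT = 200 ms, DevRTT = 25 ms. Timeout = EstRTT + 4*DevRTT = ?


Given: EstRTT = 200 ms, DevRTT = 25 ms
Timeout = EstRTT + 4 * DevRTT
4 * DevRTT = 4 * 25 = 100
Timeout = 200 + 100 = 300 ms

300


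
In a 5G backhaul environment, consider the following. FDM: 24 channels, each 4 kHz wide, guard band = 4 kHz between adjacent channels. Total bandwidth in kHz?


Given: 24 channels, 4 kHz each, guard = 4 kHz
Channel bandwidth = 24 * 4 = 96 kHz
Guard bands = 23 gaps * 4 kHz = 92 kHz
Total = 96 + 92 = 188 kHz

188


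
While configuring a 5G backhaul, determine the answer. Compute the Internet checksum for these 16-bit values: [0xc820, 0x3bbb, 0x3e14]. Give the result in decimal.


Given words: [0xc820, 0x3bbb, 0x3e14]
Step 1: Sum all words
Raw sum = 51232 + 15291 + 15892 = 82415
Step 2: Fold carry: (16879 + 1) = 16880
One's complement = ~16880 & 0xFFFF = 48655

48655


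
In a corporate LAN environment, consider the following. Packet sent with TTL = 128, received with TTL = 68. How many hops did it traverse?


Given: initial TTL = 128, received TTL = 68
Hops = initial TTL - received TTL
Hops = 128 - 68 = 60

60


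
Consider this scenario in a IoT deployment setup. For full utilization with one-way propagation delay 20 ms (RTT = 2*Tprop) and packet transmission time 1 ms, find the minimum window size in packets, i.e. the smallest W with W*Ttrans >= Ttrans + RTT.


Given: Ttrans = 1 ms, RTT = 40 ms (= 2 * Tprop, Tprop = 20 ms)
Time until first ACK returns = Ttrans + RTT = 1 + 40 = 41 ms
Need W * Ttrans >= Ttrans + RTT  ->  W >= (Ttrans + RTT) / Ttrans
(Ttrans + RTT) / Ttrans = 41 / 1 = 41
W_min = ceil(41) = 41

41


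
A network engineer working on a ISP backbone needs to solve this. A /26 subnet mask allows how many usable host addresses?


Given: subnet mask /26
Host bits = 32 - 26 = 6
Total addresses = 2^6 = 64
Usable hosts = 64 - 2 (network + broadcast) = 62

62


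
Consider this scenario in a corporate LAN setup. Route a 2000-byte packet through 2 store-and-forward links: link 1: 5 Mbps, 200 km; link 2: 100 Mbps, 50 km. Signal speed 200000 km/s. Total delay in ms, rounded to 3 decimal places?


Packet = 2000 bytes = 16000 bits. Store-and-forward: sum (t_trans + t_prop) per link.
Link 1: t_trans = 16000/(5*10^6) s = 3.2000 ms; t_prop = 200/200000 s = 1.0000 ms; subtotal = 4.2000 ms
Link 2: t_trans = 16000/(100*10^6) s = 0.1600 ms; t_prop = 50/200000 s = 0.2500 ms; subtotal = 0.4100 ms
End-to-end = 4.2000 + 0.4100 = 4.6100 ms -> 4.610 ms (3 dp)

4.610


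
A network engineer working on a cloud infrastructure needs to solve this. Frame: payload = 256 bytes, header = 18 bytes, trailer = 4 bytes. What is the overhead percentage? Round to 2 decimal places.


Given: payload = 256 B, header = 18 B, trailer = 4 B
Overhead bytes = header + trailer = 18 + 4 = 22
Total frame = payload + overhead = 256 + 22 = 278
Overhead % = 22 / 278 * 100 = 7.9137% -> 7.91% (2 dp)

7.91


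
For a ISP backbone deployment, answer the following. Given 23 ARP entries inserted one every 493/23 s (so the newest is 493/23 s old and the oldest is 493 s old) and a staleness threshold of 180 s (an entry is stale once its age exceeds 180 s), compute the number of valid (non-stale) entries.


Ages are k * 493/23 s for k = 1..23 (spacing = 21.4348 s).
Entry k is valid iff k * 493/23 <= 180 iff k <= 23 * 180 / 493 = 8.3976
n_valid = floor(8.3976) = 8
(n_stale = 23 - 8 = 15)

8


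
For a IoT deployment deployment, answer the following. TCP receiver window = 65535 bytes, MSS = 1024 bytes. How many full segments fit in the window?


Given: RWND = 65535 bytes, MSS = 1024 bytes
Full segments = floor(RWND / MSS)
Full segments = floor(65535 / 1024)
Full segments = floor(63.999) = 63

63


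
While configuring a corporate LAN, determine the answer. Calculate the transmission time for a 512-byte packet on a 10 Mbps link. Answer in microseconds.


Given: packet = 512 bytes, bandwidth = 10 Mbps
Packet in bits = 512 * 8 = 4096 bits
Bandwidth = 10 * 10^6 = 10000000 bps
Time = 4096 / 10000000 seconds
Time in us = 4096 * 10^6 / 10000000 = 409.6

409.6


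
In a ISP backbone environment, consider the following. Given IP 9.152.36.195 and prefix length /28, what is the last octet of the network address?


Given: IP = 9.152.36.195, prefix = /28
Subnet mask = 255.255.255.240
Last octet of IP: 195
Last octet of mask: 240
Network last octet = 195 AND 240 = 192

192


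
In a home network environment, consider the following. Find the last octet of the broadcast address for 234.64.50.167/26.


Given: IP = 234.64.50.167, prefix = /26
Host bits = 32 - 26 = 6
Network last octet = 167 AND mask = 128
Host part size = 2^6 - 1 = 63
Broadcast last octet = 128 OR 63 = 191

191


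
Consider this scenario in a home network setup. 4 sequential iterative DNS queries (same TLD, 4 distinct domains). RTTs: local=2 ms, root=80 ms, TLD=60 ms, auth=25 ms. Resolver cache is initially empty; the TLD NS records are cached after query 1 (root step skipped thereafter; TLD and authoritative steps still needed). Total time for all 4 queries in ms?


Lookup 1 (cold cache): local + root + TLD + auth = 2 + 80 + 60 + 25 = 167 ms
Lookups 2..4 (TLD NS cached -> skip root; new domain -> still ask TLD and auth): local + TLD + auth = 2 + 60 + 25 = 87 ms each
Remaining 3 lookups: 3 * 87 = 261 ms
Total = 167 + 261 = 428 ms

428


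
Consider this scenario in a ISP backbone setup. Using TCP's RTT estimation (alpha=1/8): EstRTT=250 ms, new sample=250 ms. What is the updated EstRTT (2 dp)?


Given: EstRTT = 250 ms, SampleRTT = 250 ms, alpha = 1/8
New EstRTT = (1 - alpha) * EstRTT + alpha * SampleRTT
(7/8) * 250 = 218.75
(1/8) * 250 = 31.25
New EstRTT = 218.75 + 31.25 = 250 ms -> 250.00 ms (2 dp)

250.00


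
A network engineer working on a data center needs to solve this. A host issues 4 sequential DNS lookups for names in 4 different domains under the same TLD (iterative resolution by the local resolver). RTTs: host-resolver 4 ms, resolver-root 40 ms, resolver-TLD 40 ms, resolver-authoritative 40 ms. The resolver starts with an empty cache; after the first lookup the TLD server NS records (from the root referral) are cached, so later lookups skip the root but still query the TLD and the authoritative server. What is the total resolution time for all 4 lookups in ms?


Lookup 1 (cold cache): local + root + TLD + auth = 4 + 40 + 40 + 40 = 124 ms
Lookups 2..4 (TLD NS cached -> skip root; new domain -> still ask TLD and auth): local + TLD + auth = 4 + 40 + 40 = 84 ms each
Remaining 3 lookups: 3 * 84 = 252 ms
Total = 124 + 252 = 376 ms

376


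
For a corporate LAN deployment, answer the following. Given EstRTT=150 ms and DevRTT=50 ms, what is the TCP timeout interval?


Given: EstRTT = 150 ms, DevRTT = 50 ms
Timeout = EstRTT + 4 * DevRTT
4 * DevRTT = 4 * 50 = 200
Timeout = 150 + 200 = 350 ms

350


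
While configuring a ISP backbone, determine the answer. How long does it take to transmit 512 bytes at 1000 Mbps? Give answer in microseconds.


Given: packet = 512 bytes, bandwidth = 1000 Mbps
Packet in bits = 512 * 8 = 4096 bits
Bandwidth = 1000 * 10^6 = 1000000000 bps
Time = 4096 / 1000000000 seconds
Time in us = 4096 * 10^6 / 1000000000 = 4.096

4.096


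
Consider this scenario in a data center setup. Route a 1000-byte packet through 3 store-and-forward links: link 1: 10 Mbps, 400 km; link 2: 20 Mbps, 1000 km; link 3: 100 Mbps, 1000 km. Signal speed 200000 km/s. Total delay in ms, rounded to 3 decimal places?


Packet = 1000 bytes = 8000 bits. Store-and-forward: sum (t_trans + t_prop) per link.
Link 1: t_trans = 8000/(10*10^6) s = 0.8000 ms; t_prop = 400/200000 s = 2.0000 ms; subtotal = 2.8000 ms
Link 2: t_trans = 8000/(20*10^6) s = 0.4000 ms; t_prop = 1000/200000 s = 5.0000 ms; subtotal = 5.4000 ms
Link 3: t_trans = 8000/(100*10^6) s = 0.0800 ms; t_prop = 1000/200000 s = 5.0000 ms; subtotal = 5.0800 ms
End-to-end = 2.8000 + 5.4000 + 5.0800 = 13.2800 ms -> 13.280 ms (3 dp)

13.280


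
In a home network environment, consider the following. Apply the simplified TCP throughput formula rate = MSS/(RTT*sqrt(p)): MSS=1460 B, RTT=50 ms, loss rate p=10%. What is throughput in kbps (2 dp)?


Given: MSS = 1460 bytes, RTT = 50 ms, loss = 10%
RTT in seconds = 50 / 1000 = 0.05
Loss rate = 10% = 0.1
sqrt(loss) = sqrt(0.1) = 0.316227766017
Throughput (bytes/s) = 1460 / (0.05 * 0.316227766017) = 92338.5077
Throughput (kbps) = 92338.5077 * 8 / 1000 = 738.708061 -> 738.71 kbps (2 dp)

738.71


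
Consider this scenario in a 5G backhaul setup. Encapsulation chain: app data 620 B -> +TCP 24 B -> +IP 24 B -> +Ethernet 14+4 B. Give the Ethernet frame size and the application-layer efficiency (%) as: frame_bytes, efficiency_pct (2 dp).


TCP segment = 620 + 24 = 644 B
IP packet = 644 + 24 = 668 B
Ethernet frame = 668 + 14 + 4 = 686 B
Efficiency = app / frame = 620 / 686 = 0.903790 = 90.3790% -> 90.38% (2 dp)

686, 90.38


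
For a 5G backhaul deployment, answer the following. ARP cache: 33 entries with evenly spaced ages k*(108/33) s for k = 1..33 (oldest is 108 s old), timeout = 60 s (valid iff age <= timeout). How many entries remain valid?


Ages are k * 108/33 s for k = 1..33 (spacing = 3.2727 s).
Entry k is valid iff k * 108/33 <= 60 iff k <= 33 * 60 / 108 = 18.3333
n_valid = floor(18.3333) = 18
(n_stale = 33 - 18 = 15)

18
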